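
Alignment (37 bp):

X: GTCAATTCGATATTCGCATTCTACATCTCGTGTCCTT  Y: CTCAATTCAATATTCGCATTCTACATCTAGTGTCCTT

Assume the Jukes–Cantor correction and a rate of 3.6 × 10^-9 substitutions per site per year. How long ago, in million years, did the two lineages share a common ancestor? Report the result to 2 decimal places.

11.92

The sequences differ at 3 of 37 sites (1, 9, 29), so p = 3/37 ≈ 0.081081.
d = −(3/4) ln(1 − 4p/3) = −0.75 ln(1 − 0.108108) = −0.75 ln(0.891892)
  = −0.75 × (-0.114410) = 0.085808 substitutions/site.
Under a molecular clock d = 2μt, so t = d/(2μ) = 0.085808 / (2 × 3.6 × 10^-9) = 11.92 million years.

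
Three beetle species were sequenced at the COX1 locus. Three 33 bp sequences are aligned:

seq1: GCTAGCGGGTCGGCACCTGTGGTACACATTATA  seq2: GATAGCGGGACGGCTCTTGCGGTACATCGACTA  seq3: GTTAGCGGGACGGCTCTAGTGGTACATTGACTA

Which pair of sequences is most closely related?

seq2 and seq3

seq1–seq2: 10/33 differ, p = 0.303, d = 0.388.
seq1–seq3: 10/33 differ, p = 0.303, d = 0.388.
seq2–seq3: 4/33 differ, p = 0.121, d = 0.132.
The smallest distance is between seq2 and seq3.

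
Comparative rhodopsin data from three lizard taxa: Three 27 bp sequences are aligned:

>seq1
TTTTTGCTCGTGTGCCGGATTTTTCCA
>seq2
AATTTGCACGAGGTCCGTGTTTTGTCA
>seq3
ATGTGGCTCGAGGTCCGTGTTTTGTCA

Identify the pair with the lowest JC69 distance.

seq2 and seq3

seq1–seq2: 10/27 differ, p = 0.370, d = 0.511.
seq1–seq3: 10/27 differ, p = 0.370, d = 0.511.
seq2–seq3: 4/27 differ, p = 0.148, d = 0.165.
The smallest distance is between seq2 and seq3.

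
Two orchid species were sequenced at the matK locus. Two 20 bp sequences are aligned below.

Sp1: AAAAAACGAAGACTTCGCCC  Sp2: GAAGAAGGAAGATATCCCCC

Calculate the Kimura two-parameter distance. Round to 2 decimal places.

Of 20 sites, 3 differences are transitions and 3 are transversions, so P = 3/20 = 0.15 and Q = 3/20 = 0.15.
Under the Kimura two-parameter model, d = −½ ln(1 − 2P − Q) − ¼ ln(1 − 2Q).
1 − 2P − Q = 0.55, giving −½ ln(0.55) = 0.298919.
1 − 2Q = 0.7, giving −¼ ln(0.7) = 0.089169.
d = 0.298919 + 0.089169 = 0.388088.

0.39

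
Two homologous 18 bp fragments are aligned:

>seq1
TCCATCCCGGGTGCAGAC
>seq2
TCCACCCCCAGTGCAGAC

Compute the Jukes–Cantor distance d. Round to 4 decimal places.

The sequences differ at 3 of 18 sites (5, 9, 10), so p = 3/18 ≈ 0.166667.
d = −(3/4) ln(1 − 4p/3) = −0.75 ln(1 − 0.222223) = −0.75 ln(0.777777)
  = −0.75 × (-0.251315) = 0.188486 substitutions/site.

0.1885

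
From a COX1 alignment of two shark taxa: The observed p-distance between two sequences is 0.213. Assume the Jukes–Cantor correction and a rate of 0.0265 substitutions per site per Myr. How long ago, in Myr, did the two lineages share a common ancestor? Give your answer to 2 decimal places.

4.73

d = −(3/4) ln(1 − 4p/3) = −0.75 ln(1 − 0.284) = −0.75 ln(0.716)
  = −0.75 × (-0.334075) = 0.250556 substitutions/site.
Under a molecular clock d = 2μt, so t = d/(2μ) = 0.250556 / (2 × 0.0265) = 4.73 Myr.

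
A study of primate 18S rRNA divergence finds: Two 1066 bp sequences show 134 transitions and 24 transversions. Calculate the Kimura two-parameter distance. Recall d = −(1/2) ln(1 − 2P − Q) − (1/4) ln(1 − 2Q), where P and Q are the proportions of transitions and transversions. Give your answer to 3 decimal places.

0.172

P = 134/1066 ≈ 0.125704 and Q = 24/1066 ≈ 0.022514.
Under the Kimura two-parameter model, d = −½ ln(1 − 2P − Q) − ¼ ln(1 − 2Q).
1 − 2P − Q = 0.726078, giving −½ ln(0.726078) = 0.160049.
1 − 2Q = 0.954972, giving −¼ ln(0.954972) = 0.011518.
d = 0.160049 + 0.011518 = 0.171567.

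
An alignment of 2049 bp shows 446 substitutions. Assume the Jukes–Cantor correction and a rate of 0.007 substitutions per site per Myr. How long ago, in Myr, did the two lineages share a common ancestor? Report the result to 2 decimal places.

p = 446/2049 ≈ 0.217667.
d = −(3/4) ln(1 − 4p/3) = −0.75 ln(1 − 0.290223) = −0.75 ln(0.709777)
  = −0.75 × (-0.342804) = 0.257103 substitutions/site.
Under a molecular clock d = 2μt, so t = d/(2μ) = 0.257103 / (2 × 0.007) = 18.36 Myr.

18.36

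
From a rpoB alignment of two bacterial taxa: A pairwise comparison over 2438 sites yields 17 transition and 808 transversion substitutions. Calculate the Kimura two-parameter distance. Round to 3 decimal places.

0.484

P = 17/2438 ≈ 0.006973 and Q = 808/2438 ≈ 0.331419.
Under the Kimura two-parameter model, d = −½ ln(1 − 2P − Q) − ¼ ln(1 − 2Q).
1 − 2P − Q = 0.654635, giving −½ ln(0.654635) = 0.211839.
1 − 2Q = 0.337162, giving −¼ ln(0.337162) = 0.271798.
d = 0.211839 + 0.271798 = 0.483637.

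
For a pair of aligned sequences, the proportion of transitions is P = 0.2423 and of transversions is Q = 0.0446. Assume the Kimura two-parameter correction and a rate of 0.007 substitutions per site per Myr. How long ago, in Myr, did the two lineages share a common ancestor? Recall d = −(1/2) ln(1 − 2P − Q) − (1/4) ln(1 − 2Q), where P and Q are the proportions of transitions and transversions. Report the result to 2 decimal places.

Under the Kimura two-parameter model, d = −½ ln(1 − 2P − Q) − ¼ ln(1 − 2Q).
1 − 2P − Q = 0.4708, giving −½ ln(0.4708) = 0.376661.
1 − 2Q = 0.9108, giving −¼ ln(0.9108) = 0.023358.
d = 0.376661 + 0.023358 = 0.400019.
Under a molecular clock d = 2μt, so t = d/(2μ) = 0.400019 / (2 × 0.007) = 28.57 Myr.

28.57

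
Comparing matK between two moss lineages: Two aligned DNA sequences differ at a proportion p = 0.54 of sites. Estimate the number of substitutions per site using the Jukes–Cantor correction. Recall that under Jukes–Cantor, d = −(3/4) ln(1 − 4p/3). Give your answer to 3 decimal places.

d = −(3/4) ln(1 − 4p/3) = −0.75 ln(1 − 0.72) = −0.75 ln(0.28)
  = −0.75 × (-1.272966) = 0.954725 substitutions/site.

0.955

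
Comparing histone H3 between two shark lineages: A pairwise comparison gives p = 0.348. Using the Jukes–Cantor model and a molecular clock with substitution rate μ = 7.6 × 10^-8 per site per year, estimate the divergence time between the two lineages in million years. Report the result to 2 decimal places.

d = −(3/4) ln(1 − 4p/3) = −0.75 ln(1 − 0.464) = −0.75 ln(0.536)
  = −0.75 × (-0.623621) = 0.467716 substitutions/site.
Under a molecular clock d = 2μt, so t = d/(2μ) = 0.467716 / (2 × 7.6 × 10^-8) = 3.08 million years.

3.08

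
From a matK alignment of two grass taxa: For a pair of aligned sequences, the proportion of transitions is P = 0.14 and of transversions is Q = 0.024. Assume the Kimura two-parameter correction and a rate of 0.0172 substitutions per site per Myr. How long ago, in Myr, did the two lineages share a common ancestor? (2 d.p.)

Under the Kimura two-parameter model, d = −½ ln(1 − 2P − Q) − ¼ ln(1 − 2Q).
1 − 2P − Q = 0.696, giving −½ ln(0.696) = 0.181203.
1 − 2Q = 0.952, giving −¼ ln(0.952) = 0.012298.
d = 0.181203 + 0.012298 = 0.193501.
Under a molecular clock d = 2μt, so t = d/(2μ) = 0.193501 / (2 × 0.0172) = 5.63 Myr.

5.63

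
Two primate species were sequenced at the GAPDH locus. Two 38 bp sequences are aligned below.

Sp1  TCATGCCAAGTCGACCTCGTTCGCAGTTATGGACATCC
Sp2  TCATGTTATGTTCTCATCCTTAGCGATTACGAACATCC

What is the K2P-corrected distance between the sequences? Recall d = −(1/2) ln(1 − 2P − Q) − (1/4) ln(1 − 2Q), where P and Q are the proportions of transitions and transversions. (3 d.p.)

0.468

Of 38 sites, 7 differences are transitions and 6 are transversions, so P = 7/38 ≈ 0.184211 and Q = 6/38 ≈ 0.157895.
Under the Kimura two-parameter model, d = −½ ln(1 − 2P − Q) − ¼ ln(1 − 2Q).
1 − 2P − Q = 0.473683, giving −½ ln(0.473683) = 0.373608.
1 − 2Q = 0.68421, giving −¼ ln(0.68421) = 0.094873.
d = 0.373608 + 0.094873 = 0.468481.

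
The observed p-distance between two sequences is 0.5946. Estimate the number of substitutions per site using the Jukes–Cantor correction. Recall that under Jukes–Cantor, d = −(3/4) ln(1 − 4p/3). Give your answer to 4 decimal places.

d = −(3/4) ln(1 − 4p/3) = −0.75 ln(1 − 0.7928) = −0.75 ln(0.2072)
  = −0.75 × (-1.574071) = 1.180553 substitutions/site.

1.1806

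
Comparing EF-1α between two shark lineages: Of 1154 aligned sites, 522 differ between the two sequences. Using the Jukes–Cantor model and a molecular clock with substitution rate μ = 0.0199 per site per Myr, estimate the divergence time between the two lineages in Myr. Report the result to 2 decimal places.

p = 522/1154 ≈ 0.45234.
d = −(3/4) ln(1 − 4p/3) = −0.75 ln(1 − 0.60312) = −0.75 ln(0.39688)
  = −0.75 × (-0.924121) = 0.693091 substitutions/site.
Under a molecular clock d = 2μt, so t = d/(2μ) = 0.693091 / (2 × 0.0199) = 17.41 Myr.

17.41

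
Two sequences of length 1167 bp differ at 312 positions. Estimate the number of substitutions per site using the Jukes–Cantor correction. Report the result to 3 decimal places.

0.331

p = 312/1167 ≈ 0.267352.
d = −(3/4) ln(1 − 4p/3) = −0.75 ln(1 − 0.356469) = −0.75 ln(0.643531)
  = −0.75 × (-0.440785) = 0.330589 substitutions/site.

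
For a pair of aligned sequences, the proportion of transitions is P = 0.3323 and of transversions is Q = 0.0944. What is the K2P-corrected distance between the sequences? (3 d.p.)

0.764

Under the Kimura two-parameter model, d = −½ ln(1 − 2P − Q) − ¼ ln(1 − 2Q).
1 − 2P − Q = 0.241, giving −½ ln(0.241) = 0.711479.
1 − 2Q = 0.8112, giving −¼ ln(0.8112) = 0.052310.
d = 0.711479 + 0.052310 = 0.763789.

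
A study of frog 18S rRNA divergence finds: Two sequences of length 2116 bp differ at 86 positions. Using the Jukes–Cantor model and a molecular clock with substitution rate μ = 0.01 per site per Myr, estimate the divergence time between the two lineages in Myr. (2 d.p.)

p = 86/2116 ≈ 0.040643.
d = −(3/4) ln(1 − 4p/3) = −0.75 ln(1 − 0.054191) = −0.75 ln(0.945809)
  = −0.75 × (-0.055715) = 0.041786 substitutions/site.
Under a molecular clock d = 2μt, so t = d/(2μ) = 0.041786 / (2 × 0.01) = 2.09 Myr.

2.09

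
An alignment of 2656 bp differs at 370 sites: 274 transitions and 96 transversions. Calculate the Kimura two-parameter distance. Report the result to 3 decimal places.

P = 274/2656 ≈ 0.103163 and Q = 96/2656 ≈ 0.036145.
Under the Kimura two-parameter model, d = −½ ln(1 − 2P − Q) − ¼ ln(1 − 2Q).
1 − 2P − Q = 0.757529, giving −½ ln(0.757529) = 0.138847.
1 − 2Q = 0.92771, giving −¼ ln(0.92771) = 0.018759.
d = 0.138847 + 0.018759 = 0.157606.

0.158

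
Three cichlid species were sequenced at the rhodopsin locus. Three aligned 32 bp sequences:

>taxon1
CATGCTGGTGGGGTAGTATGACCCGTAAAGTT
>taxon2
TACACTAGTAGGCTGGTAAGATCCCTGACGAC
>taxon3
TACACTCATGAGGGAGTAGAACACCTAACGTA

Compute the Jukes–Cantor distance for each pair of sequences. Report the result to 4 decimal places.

taxon1–taxon2: 14/32 sites differ → p = 0.4375, d = −0.75 ln(1 − 0.583333) = 0.656601 ≈ 0.6566.
taxon1–taxon3: 13/32 sites differ → p = 0.40625, d = −0.75 ln(1 − 0.541667) = 0.585119 ≈ 0.5851.
taxon2–taxon3: 14/32 sites differ → p = 0.4375, d = −0.75 ln(1 − 0.583333) = 0.656601 ≈ 0.6566.

d(taxon1,taxon2) = 0.6566, d(taxon1,taxon3) = 0.5851, d(taxon2,taxon3) = 0.6566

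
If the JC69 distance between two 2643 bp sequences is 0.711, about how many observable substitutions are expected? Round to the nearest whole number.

Invert JC69: p = (3/4)(1 − e^(−4d/3)) = 0.75 × (1 − e^(-0.948)) = 0.75 × (1 − 0.387515) = 0.459364.
Expected differing sites = pL ≈ 0.459364 × 2643 = 1214.099052 ≈ 1214.

1214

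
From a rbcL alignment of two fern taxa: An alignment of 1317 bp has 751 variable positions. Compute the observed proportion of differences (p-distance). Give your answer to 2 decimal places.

p = 751/1317 = 0.570235… ≈ 0.57 (to 2 d.p.).

0.57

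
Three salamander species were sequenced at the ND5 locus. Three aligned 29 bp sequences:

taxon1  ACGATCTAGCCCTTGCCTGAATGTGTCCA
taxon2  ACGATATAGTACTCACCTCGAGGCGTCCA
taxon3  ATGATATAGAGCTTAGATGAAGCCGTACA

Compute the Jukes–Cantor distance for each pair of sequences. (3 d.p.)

d(taxon1,taxon2) = 0.401, d(taxon1,taxon3) = 0.529, d(taxon2,taxon3) = 0.462

taxon1–taxon2: 9/29 sites differ → p ≈ 0.310345, d = −0.75 ln(1 − 0.413793) = 0.400562 ≈ 0.401.
taxon1–taxon3: 11/29 sites differ → p ≈ 0.37931, d = −0.75 ln(1 − 0.505747) = 0.528531 ≈ 0.529.
taxon2–taxon3: 10/29 sites differ → p ≈ 0.344828, d = −0.75 ln(1 − 0.459771) = 0.461822 ≈ 0.462.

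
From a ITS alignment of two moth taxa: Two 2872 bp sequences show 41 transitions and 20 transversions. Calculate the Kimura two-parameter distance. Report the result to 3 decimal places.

P = 41/2872 ≈ 0.014276 and Q = 20/2872 ≈ 0.006964.
Under the Kimura two-parameter model, d = −½ ln(1 − 2P − Q) − ¼ ln(1 − 2Q).
1 − 2P − Q = 0.964484, giving −½ ln(0.964484) = 0.018081.
1 − 2Q = 0.986072, giving −¼ ln(0.986072) = 0.003506.
d = 0.018081 + 0.003506 = 0.021587.

0.022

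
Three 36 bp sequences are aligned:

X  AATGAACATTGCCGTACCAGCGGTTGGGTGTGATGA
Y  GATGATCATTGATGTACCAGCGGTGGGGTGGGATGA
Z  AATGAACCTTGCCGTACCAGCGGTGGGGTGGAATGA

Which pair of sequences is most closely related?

X and Z

X–Y: 6/36 differ, p = 0.167, d = 0.188.
X–Z: 4/36 differ, p = 0.111, d = 0.120.
Y–Z: 6/36 differ, p = 0.167, d = 0.188.
The smallest distance is between X and Z.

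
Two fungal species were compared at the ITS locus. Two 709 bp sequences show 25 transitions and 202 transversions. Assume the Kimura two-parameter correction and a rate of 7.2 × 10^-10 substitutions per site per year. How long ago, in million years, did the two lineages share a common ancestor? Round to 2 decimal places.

P = 25/709 ≈ 0.035261 and Q = 202/709 ≈ 0.284908.
Under the Kimura two-parameter model, d = −½ ln(1 − 2P − Q) − ¼ ln(1 − 2Q).
1 − 2P − Q = 0.64457, giving −½ ln(0.64457) = 0.219586.
1 − 2Q = 0.430184, giving −¼ ln(0.430184) = 0.210886.
d = 0.219586 + 0.210886 = 0.430472.
Under a molecular clock d = 2μt, so t = d/(2μ) = 0.430472 / (2 × 7.2 × 10^-10) = 298.94 million years.

298.94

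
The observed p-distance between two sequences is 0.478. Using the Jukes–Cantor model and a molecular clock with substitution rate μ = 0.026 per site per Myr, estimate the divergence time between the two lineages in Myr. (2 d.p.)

14.63

d = −(3/4) ln(1 − 4p/3) = −0.75 ln(1 − 0.637333) = −0.75 ln(0.362667)
  = −0.75 × (-1.014270) = 0.760703 substitutions/site.
Under a molecular clock d = 2μt, so t = d/(2μ) = 0.760703 / (2 × 0.026) = 14.63 Myr.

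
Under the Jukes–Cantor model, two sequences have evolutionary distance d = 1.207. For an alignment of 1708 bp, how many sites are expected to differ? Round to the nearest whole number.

Invert JC69: p = (3/4)(1 − e^(−4d/3)) = 0.75 × (1 − e^(-1.609333)) = 0.75 × (1 − 0.200021) = 0.599984.
Expected differing sites = pL ≈ 0.599984 × 1708 = 1024.772672 ≈ 1025.

1025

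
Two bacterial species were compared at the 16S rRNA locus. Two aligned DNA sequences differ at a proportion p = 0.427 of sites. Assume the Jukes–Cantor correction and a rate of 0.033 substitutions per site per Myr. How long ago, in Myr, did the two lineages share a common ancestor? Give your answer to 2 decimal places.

9.57

d = −(3/4) ln(1 − 4p/3) = −0.75 ln(1 − 0.569333) = −0.75 ln(0.430667)
  = −0.75 × (-0.842420) = 0.631815 substitutions/site.
Under a molecular clock d = 2μt, so t = d/(2μ) = 0.631815 / (2 × 0.033) = 9.57 Myr.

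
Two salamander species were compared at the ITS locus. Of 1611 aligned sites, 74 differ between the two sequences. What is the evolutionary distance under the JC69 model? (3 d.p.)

0.047

p = 74/1611 ≈ 0.045934.
d = −(3/4) ln(1 − 4p/3) = −0.75 ln(1 − 0.061245) = −0.75 ln(0.938755)
  = −0.75 × (-0.063201) = 0.047401 substitutions/site.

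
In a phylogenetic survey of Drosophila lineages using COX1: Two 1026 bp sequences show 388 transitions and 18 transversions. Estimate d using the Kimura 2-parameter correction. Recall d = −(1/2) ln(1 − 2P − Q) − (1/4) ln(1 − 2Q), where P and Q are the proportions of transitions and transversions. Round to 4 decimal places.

0.7523

P = 388/1026 ≈ 0.378168 and Q = 18/1026 ≈ 0.017544.
Under the Kimura two-parameter model, d = −½ ln(1 − 2P − Q) − ¼ ln(1 − 2Q).
1 − 2P − Q = 0.22612, giving −½ ln(0.22612) = 0.743345.
1 − 2Q = 0.964912, giving −¼ ln(0.964912) = 0.008930.
d = 0.743345 + 0.008930 = 0.752275.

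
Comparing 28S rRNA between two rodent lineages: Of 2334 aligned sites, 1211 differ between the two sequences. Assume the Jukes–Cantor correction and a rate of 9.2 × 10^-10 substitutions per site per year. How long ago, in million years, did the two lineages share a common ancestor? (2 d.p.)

p = 1211/2334 ≈ 0.518852.
d = −(3/4) ln(1 − 4p/3) = −0.75 ln(1 − 0.691803) = −0.75 ln(0.308197)
  = −0.75 × (-1.177016) = 0.882762 substitutions/site.
Under a molecular clock d = 2μt, so t = d/(2μ) = 0.882762 / (2 × 9.2 × 10^-10) = 479.76 million years.

479.76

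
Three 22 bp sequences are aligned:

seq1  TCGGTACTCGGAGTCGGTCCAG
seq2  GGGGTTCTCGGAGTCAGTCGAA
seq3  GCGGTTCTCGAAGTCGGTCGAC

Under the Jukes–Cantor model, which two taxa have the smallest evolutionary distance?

seq2 and seq3

seq1–seq2: 6/22 differ, p = 0.273, d = 0.339.
seq1–seq3: 5/22 differ, p = 0.227, d = 0.271.
seq2–seq3: 4/22 differ, p = 0.182, d = 0.208.
The smallest distance is between seq2 and seq3.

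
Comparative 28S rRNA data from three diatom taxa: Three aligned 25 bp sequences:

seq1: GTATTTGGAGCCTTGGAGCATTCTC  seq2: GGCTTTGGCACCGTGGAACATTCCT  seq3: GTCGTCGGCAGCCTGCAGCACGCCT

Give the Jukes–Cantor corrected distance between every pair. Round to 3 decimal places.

seq1–seq2: 8/25 sites differ → p = 0.32, d = −0.75 ln(1 − 0.426667) = 0.417216 ≈ 0.417.
seq1–seq3: 12/25 sites differ → p = 0.48, d = −0.75 ln(1 − 0.64) = 0.766238 ≈ 0.766.
seq2–seq3: 9/25 sites differ → p = 0.36, d = −0.75 ln(1 − 0.48) = 0.490445 ≈ 0.490.

d(seq1,seq2) = 0.417, d(seq1,seq3) = 0.766, d(seq2,seq3) = 0.490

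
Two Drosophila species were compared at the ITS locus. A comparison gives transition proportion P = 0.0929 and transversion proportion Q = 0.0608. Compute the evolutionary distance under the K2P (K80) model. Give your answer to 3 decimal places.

Under the Kimura two-parameter model, d = −½ ln(1 − 2P − Q) − ¼ ln(1 − 2Q).
1 − 2P − Q = 0.7534, giving −½ ln(0.7534) = 0.141579.
1 − 2Q = 0.8784, giving −¼ ln(0.8784) = 0.032413.
d = 0.141579 + 0.032413 = 0.173992.

0.174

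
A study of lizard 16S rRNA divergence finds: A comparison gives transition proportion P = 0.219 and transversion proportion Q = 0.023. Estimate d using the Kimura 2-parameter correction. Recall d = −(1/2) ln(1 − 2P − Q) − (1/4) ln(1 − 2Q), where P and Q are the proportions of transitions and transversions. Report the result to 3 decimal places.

Under the Kimura two-parameter model, d = −½ ln(1 − 2P − Q) − ¼ ln(1 − 2Q).
1 − 2P − Q = 0.539, giving −½ ln(0.539) = 0.309020.
1 − 2Q = 0.954, giving −¼ ln(0.954) = 0.011773.
d = 0.309020 + 0.011773 = 0.320793.

0.321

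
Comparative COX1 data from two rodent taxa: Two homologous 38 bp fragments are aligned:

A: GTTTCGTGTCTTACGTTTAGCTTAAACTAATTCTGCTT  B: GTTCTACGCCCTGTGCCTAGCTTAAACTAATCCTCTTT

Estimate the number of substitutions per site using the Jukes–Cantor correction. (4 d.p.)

The sequences differ at 13 of 38 sites, so p = 13/38 ≈ 0.342105.
d = −(3/4) ln(1 − 4p/3) = −0.75 ln(1 − 0.45614) = −0.75 ln(0.54386)
  = −0.75 × (-0.609063) = 0.456797 substitutions/site.

0.4568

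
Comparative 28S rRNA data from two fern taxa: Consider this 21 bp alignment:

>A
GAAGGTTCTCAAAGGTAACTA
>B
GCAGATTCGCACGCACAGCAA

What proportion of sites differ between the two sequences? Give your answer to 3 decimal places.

0.476

The sequences differ at 10 of 21 positions (sites 2, 5, 9, 12, 13, 14, 15, 16, 18, 20).
p = 10/21 = 0.476190… ≈ 0.476 (to 3 d.p.).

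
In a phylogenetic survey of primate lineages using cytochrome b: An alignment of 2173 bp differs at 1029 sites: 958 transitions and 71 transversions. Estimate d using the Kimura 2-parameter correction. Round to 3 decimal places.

P = 958/2173 ≈ 0.440865 and Q = 71/2173 ≈ 0.032674.
Under the Kimura two-parameter model, d = −½ ln(1 − 2P − Q) − ¼ ln(1 − 2Q).
1 − 2P − Q = 0.085596, giving −½ ln(0.085596) = 1.229058.
1 − 2Q = 0.934652, giving −¼ ln(0.934652) = 0.016895.
d = 1.229058 + 0.016895 = 1.245953.

1.246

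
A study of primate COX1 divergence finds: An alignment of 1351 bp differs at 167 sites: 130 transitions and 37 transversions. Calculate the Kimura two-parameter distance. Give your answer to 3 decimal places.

P = 130/1351 ≈ 0.096225 and Q = 37/1351 ≈ 0.027387.
Under the Kimura two-parameter model, d = −½ ln(1 − 2P − Q) − ¼ ln(1 − 2Q).
1 − 2P − Q = 0.780163, giving −½ ln(0.780163) = 0.124126.
1 − 2Q = 0.945226, giving −¼ ln(0.945226) = 0.014083.
d = 0.124126 + 0.014083 = 0.138209.

0.138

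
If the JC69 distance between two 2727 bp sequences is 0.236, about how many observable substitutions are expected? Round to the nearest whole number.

Invert JC69: p = (3/4)(1 − e^(−4d/3)) = 0.75 × (1 − e^(-0.314667)) = 0.75 × (1 − 0.730032) = 0.202476.
Expected differing sites = pL ≈ 0.202476 × 2727 = 552.152052 ≈ 552.

552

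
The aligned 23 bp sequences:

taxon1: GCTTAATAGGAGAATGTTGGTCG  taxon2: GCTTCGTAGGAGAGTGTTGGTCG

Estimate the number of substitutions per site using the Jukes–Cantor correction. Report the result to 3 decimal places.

The sequences differ at 3 of 23 sites (5, 6, 14), so p = 3/23 ≈ 0.130435.
d = −(3/4) ln(1 − 4p/3) = −0.75 ln(1 − 0.173913) = −0.75 ln(0.826087)
  = −0.75 × (-0.191055) = 0.143291 substitutions/site.

0.143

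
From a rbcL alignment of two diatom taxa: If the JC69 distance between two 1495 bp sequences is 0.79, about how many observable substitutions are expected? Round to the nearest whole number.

730

Invert JC69: p = (3/4)(1 − e^(−4d/3)) = 0.75 × (1 − e^(-1.053333)) = 0.75 × (1 − 0.348773) = 0.488420.
Expected differing sites = pL ≈ 0.488420 × 1495 = 730.1879 ≈ 730.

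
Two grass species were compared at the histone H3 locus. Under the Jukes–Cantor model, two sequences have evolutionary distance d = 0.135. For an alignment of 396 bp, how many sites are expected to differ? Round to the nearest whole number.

Invert JC69: p = (3/4)(1 − e^(−4d/3)) = 0.75 × (1 − e^(-0.18)) = 0.75 × (1 − 0.835270) = 0.123548.
Expected differing sites = pL ≈ 0.123548 × 396 = 48.925008 ≈ 49.

49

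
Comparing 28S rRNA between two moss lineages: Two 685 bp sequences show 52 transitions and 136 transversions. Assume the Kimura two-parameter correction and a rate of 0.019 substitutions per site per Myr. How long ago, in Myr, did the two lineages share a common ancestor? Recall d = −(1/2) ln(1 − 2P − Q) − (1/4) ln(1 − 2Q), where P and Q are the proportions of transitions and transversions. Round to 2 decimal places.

9.00

P = 52/685 ≈ 0.075912 and Q = 136/685 ≈ 0.19854.
Under the Kimura two-parameter model, d = −½ ln(1 − 2P − Q) − ¼ ln(1 − 2Q).
1 − 2P − Q = 0.649636, giving −½ ln(0.649636) = 0.215672.
1 − 2Q = 0.60292, giving −¼ ln(0.60292) = 0.126493.
d = 0.215672 + 0.126493 = 0.342165.
Under a molecular clock d = 2μt, so t = d/(2μ) = 0.342165 / (2 × 0.019) = 9.00 Myr.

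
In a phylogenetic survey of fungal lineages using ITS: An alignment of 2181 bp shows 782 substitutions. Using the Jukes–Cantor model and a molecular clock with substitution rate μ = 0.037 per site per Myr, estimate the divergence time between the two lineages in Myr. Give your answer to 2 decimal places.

p = 782/2181 ≈ 0.358551.
d = −(3/4) ln(1 − 4p/3) = −0.75 ln(1 − 0.478068) = −0.75 ln(0.521932)
  = −0.75 × (-0.650218) = 0.487664 substitutions/site.
Under a molecular clock d = 2μt, so t = d/(2μ) = 0.487664 / (2 × 0.037) = 6.59 Myr.

6.59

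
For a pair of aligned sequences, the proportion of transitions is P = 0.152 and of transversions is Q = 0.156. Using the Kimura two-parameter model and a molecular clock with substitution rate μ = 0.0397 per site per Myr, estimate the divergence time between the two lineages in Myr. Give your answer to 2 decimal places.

5.06

Under the Kimura two-parameter model, d = −½ ln(1 − 2P − Q) − ¼ ln(1 − 2Q).
1 − 2P − Q = 0.54, giving −½ ln(0.54) = 0.308093.
1 − 2Q = 0.688, giving −¼ ln(0.688) = 0.093492.
d = 0.308093 + 0.093492 = 0.401585.
Under a molecular clock d = 2μt, so t = d/(2μ) = 0.401585 / (2 × 0.0397) = 5.06 Myr.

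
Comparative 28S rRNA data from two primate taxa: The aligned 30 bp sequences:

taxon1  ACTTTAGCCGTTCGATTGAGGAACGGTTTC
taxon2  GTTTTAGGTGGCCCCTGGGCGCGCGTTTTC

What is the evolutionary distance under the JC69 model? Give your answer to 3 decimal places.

0.730

The sequences differ at 14 of 30 sites, so p = 14/30 ≈ 0.466667.
d = −(3/4) ln(1 − 4p/3) = −0.75 ln(1 − 0.622223) = −0.75 ln(0.377777)
  = −0.75 × (-0.973451) = 0.730088 substitutions/site.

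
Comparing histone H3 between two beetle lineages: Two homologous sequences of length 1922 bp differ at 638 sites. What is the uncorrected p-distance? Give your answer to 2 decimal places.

p = 638/1922 = 0.331945… ≈ 0.33 (to 2 d.p.).

0.33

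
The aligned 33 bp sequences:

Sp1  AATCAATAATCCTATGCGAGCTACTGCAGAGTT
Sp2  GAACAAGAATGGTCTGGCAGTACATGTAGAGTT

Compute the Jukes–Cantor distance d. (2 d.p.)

0.56

The sequences differ at 13 of 33 sites, so p = 13/33 ≈ 0.393939.
d = −(3/4) ln(1 − 4p/3) = −0.75 ln(1 − 0.525252) = −0.75 ln(0.474748)
  = −0.75 × (-0.744971) = 0.558728 substitutions/site.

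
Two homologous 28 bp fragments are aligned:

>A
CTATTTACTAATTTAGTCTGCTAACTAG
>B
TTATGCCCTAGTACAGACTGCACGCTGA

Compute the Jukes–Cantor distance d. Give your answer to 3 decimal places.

0.724

The sequences differ at 13 of 28 sites, so p = 13/28 ≈ 0.464286.
d = −(3/4) ln(1 − 4p/3) = −0.75 ln(1 − 0.619048) = −0.75 ln(0.380952)
  = −0.75 × (-0.965082) = 0.723812 substitutions/site.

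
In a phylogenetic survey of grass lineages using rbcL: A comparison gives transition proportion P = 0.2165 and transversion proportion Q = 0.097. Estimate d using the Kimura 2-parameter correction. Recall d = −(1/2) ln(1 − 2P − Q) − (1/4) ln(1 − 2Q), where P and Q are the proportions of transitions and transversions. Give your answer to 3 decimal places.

0.431

Under the Kimura two-parameter model, d = −½ ln(1 − 2P − Q) − ¼ ln(1 − 2Q).
1 − 2P − Q = 0.47, giving −½ ln(0.47) = 0.377511.
1 − 2Q = 0.806, giving −¼ ln(0.806) = 0.053918.
d = 0.377511 + 0.053918 = 0.431429.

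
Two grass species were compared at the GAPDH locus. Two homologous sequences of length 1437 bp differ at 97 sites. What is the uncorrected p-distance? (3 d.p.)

p = 97/1437 = 0.067501… ≈ 0.068 (to 3 d.p.).

0.068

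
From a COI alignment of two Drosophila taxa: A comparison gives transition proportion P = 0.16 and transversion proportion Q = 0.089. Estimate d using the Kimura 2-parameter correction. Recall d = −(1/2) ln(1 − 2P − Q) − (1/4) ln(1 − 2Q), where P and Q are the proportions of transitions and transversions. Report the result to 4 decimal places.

Under the Kimura two-parameter model, d = −½ ln(1 − 2P − Q) − ¼ ln(1 − 2Q).
1 − 2P − Q = 0.591, giving −½ ln(0.591) = 0.262970.
1 − 2Q = 0.822, giving −¼ ln(0.822) = 0.049004.
d = 0.262970 + 0.049004 = 0.311974.

0.3120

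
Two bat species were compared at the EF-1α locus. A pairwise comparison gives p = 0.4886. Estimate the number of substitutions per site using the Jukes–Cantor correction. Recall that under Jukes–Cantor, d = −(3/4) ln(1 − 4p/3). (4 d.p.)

d = −(3/4) ln(1 − 4p/3) = −0.75 ln(1 − 0.651467) = −0.75 ln(0.348533)
  = −0.75 × (-1.054022) = 0.790517 substitutions/site.

0.7905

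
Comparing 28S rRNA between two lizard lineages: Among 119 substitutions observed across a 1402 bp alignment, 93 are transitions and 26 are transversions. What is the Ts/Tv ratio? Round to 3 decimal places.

3.577

R = 93/26 = 3.576923… ≈ 3.577 (to 3 d.p.).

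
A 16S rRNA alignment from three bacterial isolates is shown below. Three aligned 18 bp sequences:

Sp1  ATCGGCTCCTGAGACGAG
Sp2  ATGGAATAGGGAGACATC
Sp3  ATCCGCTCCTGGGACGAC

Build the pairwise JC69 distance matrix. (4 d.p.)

d(Sp1,Sp2) = 0.8240, d(Sp1,Sp3) = 0.1885, d(Sp2,Sp3) = 1.0124

Sp1–Sp2: 9/18 sites differ → p = 0.5, d = −0.75 ln(1 − 0.666667) = 0.823960 ≈ 0.8240.
Sp1–Sp3: 3/18 sites differ → p ≈ 0.166667, d = −0.75 ln(1 − 0.222223) = 0.188487 ≈ 0.1885.
Sp2–Sp3: 10/18 sites differ → p ≈ 0.555556, d = −0.75 ln(1 − 0.740741) = 1.012446 ≈ 1.0124.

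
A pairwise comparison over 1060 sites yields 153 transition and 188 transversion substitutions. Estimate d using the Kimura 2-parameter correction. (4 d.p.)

0.4232

P = 153/1060 ≈ 0.14434 and Q = 188/1060 ≈ 0.177358.
Under the Kimura two-parameter model, d = −½ ln(1 − 2P − Q) − ¼ ln(1 − 2Q).
1 − 2P − Q = 0.533962, giving −½ ln(0.533962) = 0.313715.
1 − 2Q = 0.645284, giving −¼ ln(0.645284) = 0.109516.
d = 0.313715 + 0.109516 = 0.423231.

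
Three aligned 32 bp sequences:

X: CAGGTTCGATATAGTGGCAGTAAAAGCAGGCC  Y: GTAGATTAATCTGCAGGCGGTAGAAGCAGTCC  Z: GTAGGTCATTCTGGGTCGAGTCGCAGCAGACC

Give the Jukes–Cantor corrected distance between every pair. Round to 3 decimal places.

d(X,Y) = 0.585, d(X,Z) = 0.824, d(Y,Z) = 0.520

X–Y: 13/32 sites differ → p = 0.40625, d = −0.75 ln(1 − 0.541667) = 0.585119 ≈ 0.585.
X–Z: 16/32 sites differ → p = 0.5, d = −0.75 ln(1 − 0.666667) = 0.823960 ≈ 0.824.
Y–Z: 12/32 sites differ → p = 0.375, d = −0.75 ln(1 − 0.5) = 0.519860 ≈ 0.520.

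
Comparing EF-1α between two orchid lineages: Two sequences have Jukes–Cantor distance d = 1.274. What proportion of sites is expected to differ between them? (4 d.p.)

0.6128

p = (3/4)(1 − e^(−4d/3)) = 0.75 × (1 − e^(-1.698667)) = 0.75 × (1 − 0.182927) = 0.612805.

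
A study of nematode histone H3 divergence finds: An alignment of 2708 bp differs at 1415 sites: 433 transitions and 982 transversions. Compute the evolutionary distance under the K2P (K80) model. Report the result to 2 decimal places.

P = 433/2708 ≈ 0.159897 and Q = 982/2708 ≈ 0.362629.
Under the Kimura two-parameter model, d = −½ ln(1 − 2P − Q) − ¼ ln(1 − 2Q).
1 − 2P − Q = 0.317577, giving −½ ln(0.317577) = 0.573517.
1 − 2Q = 0.274742, giving −¼ ln(0.274742) = 0.322981.
d = 0.573517 + 0.322981 = 0.896498.

0.90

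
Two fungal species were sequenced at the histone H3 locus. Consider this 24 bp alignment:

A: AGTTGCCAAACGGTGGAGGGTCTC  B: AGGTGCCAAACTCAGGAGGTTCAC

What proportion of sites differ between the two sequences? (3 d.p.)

The sequences differ at 6 of 24 positions (sites 3, 12, 13, 14, 20, 23).
p = 6/24 = 0.250.

0.250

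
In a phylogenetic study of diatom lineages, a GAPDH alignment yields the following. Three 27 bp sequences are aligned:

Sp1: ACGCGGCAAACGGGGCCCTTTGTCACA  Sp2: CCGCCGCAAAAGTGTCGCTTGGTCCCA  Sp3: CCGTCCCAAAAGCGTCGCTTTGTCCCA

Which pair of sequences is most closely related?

Sp1–Sp2: 8/27 differ, p = 0.296, d = 0.377.
Sp1–Sp3: 9/27 differ, p = 0.333, d = 0.441.
Sp2–Sp3: 4/27 differ, p = 0.148, d = 0.165.
The smallest distance is between Sp2 and Sp3.

Sp2 and Sp3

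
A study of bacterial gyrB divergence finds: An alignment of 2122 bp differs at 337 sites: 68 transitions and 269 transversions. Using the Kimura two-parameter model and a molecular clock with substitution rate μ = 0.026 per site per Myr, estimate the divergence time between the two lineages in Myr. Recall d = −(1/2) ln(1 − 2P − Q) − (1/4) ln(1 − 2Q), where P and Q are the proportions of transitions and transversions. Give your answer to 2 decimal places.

3.44

P = 68/2122 ≈ 0.032045 and Q = 269/2122 ≈ 0.126767.
Under the Kimura two-parameter model, d = −½ ln(1 − 2P − Q) − ¼ ln(1 − 2Q).
1 − 2P − Q = 0.809143, giving −½ ln(0.809143) = 0.105890.
1 − 2Q = 0.746466, giving −¼ ln(0.746466) = 0.073101.
d = 0.105890 + 0.073101 = 0.178991.
Under a molecular clock d = 2μt, so t = d/(2μ) = 0.178991 / (2 × 0.026) = 3.44 Myr.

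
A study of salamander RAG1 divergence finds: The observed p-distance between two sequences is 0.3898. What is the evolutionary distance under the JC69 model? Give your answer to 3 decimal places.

d = −(3/4) ln(1 − 4p/3) = −0.75 ln(1 − 0.519733) = −0.75 ln(0.480267)
  = −0.75 × (-0.733413) = 0.550060 substitutions/site.

0.550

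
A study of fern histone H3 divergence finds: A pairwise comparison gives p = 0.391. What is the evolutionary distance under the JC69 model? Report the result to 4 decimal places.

d = −(3/4) ln(1 − 4p/3) = −0.75 ln(1 − 0.521333) = −0.75 ln(0.478667)
  = −0.75 × (-0.736750) = 0.552563 substitutions/site.

0.5526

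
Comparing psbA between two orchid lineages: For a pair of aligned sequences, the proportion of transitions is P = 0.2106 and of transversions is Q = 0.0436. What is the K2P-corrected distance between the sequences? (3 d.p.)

Under the Kimura two-parameter model, d = −½ ln(1 − 2P − Q) − ¼ ln(1 − 2Q).
1 − 2P − Q = 0.5352, giving −½ ln(0.5352) = 0.312557.
1 − 2Q = 0.9128, giving −¼ ln(0.9128) = 0.022810.
d = 0.312557 + 0.022810 = 0.335367.

0.335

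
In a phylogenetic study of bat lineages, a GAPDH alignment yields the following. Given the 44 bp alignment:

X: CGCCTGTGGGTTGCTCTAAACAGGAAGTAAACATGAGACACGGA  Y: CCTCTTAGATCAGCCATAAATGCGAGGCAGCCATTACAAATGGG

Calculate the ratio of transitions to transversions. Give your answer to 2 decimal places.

Transitions are A↔G and C↔T; transversions are all other mismatches.
Transitions: 11. Transversions: 11.
R = 11/11 = 1.00.

1.00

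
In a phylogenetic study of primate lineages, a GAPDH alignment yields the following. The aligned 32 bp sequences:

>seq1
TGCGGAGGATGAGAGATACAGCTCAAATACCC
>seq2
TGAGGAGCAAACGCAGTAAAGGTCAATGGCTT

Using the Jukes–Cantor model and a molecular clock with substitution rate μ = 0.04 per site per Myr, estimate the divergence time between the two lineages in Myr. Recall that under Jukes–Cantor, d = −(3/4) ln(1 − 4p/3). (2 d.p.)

9.20

The sequences differ at 15 of 32 sites, so p = 15/32 = 0.46875.
d = −(3/4) ln(1 − 4p/3) = −0.75 ln(1 − 0.625) = −0.75 ln(0.375)
  = −0.75 × (-0.980829) = 0.735622 substitutions/site.
Under a molecular clock d = 2μt, so t = d/(2μ) = 0.735622 / (2 × 0.04) = 9.20 Myr.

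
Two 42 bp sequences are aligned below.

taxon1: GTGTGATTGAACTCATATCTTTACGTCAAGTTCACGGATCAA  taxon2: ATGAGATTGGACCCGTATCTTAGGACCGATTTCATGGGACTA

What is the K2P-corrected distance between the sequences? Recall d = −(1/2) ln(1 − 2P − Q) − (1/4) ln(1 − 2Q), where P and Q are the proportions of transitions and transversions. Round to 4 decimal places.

Of 42 sites, 10 differences are transitions and 6 are transversions, so P = 10/42 ≈ 0.238095 and Q = 6/42 ≈ 0.142857.
Under the Kimura two-parameter model, d = −½ ln(1 − 2P − Q) − ¼ ln(1 − 2Q).
1 − 2P − Q = 0.380953, giving −½ ln(0.380953) = 0.482540.
1 − 2Q = 0.714286, giving −¼ ln(0.714286) = 0.084118.
d = 0.482540 + 0.084118 = 0.566658.

0.5667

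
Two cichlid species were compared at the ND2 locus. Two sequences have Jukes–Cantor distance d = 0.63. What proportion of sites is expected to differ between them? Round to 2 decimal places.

p = (3/4)(1 − e^(−4d/3)) = 0.75 × (1 − e^(-0.84)) = 0.75 × (1 − 0.431711) = 0.426217.

0.43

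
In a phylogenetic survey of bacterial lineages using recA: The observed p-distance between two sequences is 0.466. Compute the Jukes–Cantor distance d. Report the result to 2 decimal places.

d = −(3/4) ln(1 − 4p/3) = −0.75 ln(1 − 0.621333) = −0.75 ln(0.378667)
  = −0.75 × (-0.971098) = 0.728324 substitutions/site.

0.73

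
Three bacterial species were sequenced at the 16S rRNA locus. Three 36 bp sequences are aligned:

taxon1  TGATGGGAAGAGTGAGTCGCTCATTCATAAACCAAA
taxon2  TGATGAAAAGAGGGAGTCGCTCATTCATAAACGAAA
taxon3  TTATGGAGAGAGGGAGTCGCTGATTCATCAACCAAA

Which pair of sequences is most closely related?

taxon1 and taxon2

taxon1–taxon2: 4/36 differ, p = 0.111, d = 0.120.
taxon1–taxon3: 6/36 differ, p = 0.167, d = 0.188.
taxon2–taxon3: 6/36 differ, p = 0.167, d = 0.188.
The smallest distance is between taxon1 and taxon2.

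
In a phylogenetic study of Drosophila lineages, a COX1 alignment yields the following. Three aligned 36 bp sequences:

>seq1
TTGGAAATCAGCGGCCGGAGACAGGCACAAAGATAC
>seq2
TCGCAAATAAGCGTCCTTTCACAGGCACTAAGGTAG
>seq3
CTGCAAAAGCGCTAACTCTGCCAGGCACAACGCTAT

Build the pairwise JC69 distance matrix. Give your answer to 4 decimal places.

seq1–seq2: 11/36 sites differ → p ≈ 0.305556, d = −0.75 ln(1 − 0.407408) = 0.392437 ≈ 0.3924.
seq1–seq3: 15/36 sites differ → p ≈ 0.416667, d = −0.75 ln(1 − 0.555556) = 0.608198 ≈ 0.6082.
seq2–seq3: 15/36 sites differ → p ≈ 0.416667, d = −0.75 ln(1 − 0.555556) = 0.608198 ≈ 0.6082.

d(seq1,seq2) = 0.3924, d(seq1,seq3) = 0.6082, d(seq2,seq3) = 0.6082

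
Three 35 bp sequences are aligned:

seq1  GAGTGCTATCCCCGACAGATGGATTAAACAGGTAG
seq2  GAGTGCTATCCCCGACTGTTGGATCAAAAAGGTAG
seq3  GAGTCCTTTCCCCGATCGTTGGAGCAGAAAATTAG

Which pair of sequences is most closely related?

seq1 and seq2

seq1–seq2: 4/35 differ, p = 0.114, d = 0.124.
seq1–seq3: 11/35 differ, p = 0.314, d = 0.407.
seq2–seq3: 8/35 differ, p = 0.229, d = 0.273.
The smallest distance is between seq1 and seq2.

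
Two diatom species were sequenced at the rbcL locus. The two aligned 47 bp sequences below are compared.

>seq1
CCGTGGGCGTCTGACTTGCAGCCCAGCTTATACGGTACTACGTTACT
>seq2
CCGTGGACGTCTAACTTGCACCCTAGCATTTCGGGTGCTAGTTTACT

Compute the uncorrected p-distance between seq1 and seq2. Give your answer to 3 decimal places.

0.234

The sequences differ at 11 of 47 positions.
p = 11/47 = 0.234042… ≈ 0.234 (to 3 d.p.).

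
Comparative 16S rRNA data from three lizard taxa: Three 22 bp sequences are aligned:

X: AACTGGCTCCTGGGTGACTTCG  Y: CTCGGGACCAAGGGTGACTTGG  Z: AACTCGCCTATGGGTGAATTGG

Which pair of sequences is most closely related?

X and Z

X–Y: 8/22 differ, p = 0.364, d = 0.497.
X–Z: 6/22 differ, p = 0.273, d = 0.339.
Y–Z: 8/22 differ, p = 0.364, d = 0.497.
The smallest distance is between X and Z.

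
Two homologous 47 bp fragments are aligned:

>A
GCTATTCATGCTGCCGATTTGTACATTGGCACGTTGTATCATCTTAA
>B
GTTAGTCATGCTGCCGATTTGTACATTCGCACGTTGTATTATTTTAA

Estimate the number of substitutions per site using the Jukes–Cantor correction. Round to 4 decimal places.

0.1147

The sequences differ at 5 of 47 sites (2, 5, 28, 40, 43), so p = 5/47 ≈ 0.106383.
d = −(3/4) ln(1 − 4p/3) = −0.75 ln(1 − 0.141844) = −0.75 ln(0.858156)
  = −0.75 × (-0.152969) = 0.114727 substitutions/site.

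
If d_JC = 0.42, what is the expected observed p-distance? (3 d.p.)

0.322

p = (3/4)(1 − e^(−4d/3)) = 0.75 × (1 − e^(-0.56)) = 0.75 × (1 − 0.571209) = 0.321593.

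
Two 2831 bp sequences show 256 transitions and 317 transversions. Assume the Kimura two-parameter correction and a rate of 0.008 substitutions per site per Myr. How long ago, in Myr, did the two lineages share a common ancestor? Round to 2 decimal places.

14.79

P = 256/2831 ≈ 0.090427 and Q = 317/2831 ≈ 0.111975.
Under the Kimura two-parameter model, d = −½ ln(1 − 2P − Q) − ¼ ln(1 − 2Q).
1 − 2P − Q = 0.707171, giving −½ ln(0.707171) = 0.173241.
1 − 2Q = 0.77605, giving −¼ ln(0.77605) = 0.063385.
d = 0.173241 + 0.063385 = 0.236626.
Under a molecular clock d = 2μt, so t = d/(2μ) = 0.236626 / (2 × 0.008) = 14.79 Myr.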